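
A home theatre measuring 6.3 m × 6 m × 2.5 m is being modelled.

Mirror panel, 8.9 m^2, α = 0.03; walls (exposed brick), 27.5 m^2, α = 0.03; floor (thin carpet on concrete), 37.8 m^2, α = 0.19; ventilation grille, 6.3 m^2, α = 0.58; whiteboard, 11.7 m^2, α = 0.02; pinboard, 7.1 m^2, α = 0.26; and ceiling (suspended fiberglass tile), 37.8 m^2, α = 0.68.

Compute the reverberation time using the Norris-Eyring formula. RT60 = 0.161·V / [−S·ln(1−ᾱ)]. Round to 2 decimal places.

0.32 seconds

Total surface area S = 8.9 + 27.5 + 37.8 + 6.3 + 11.7 + 7.1 + 37.8 = 137.1 m^2.
Σ(Sᵢαᵢ) = 8.9×0.03 + 27.5×0.03 + 37.8×0.19 + 6.3×0.58 + 11.7×0.02 + 7.1×0.26 + 37.8×0.68 = 39.712.
Mean coefficient ᾱ = A/S = 0.2897.
Eyring denominator: −S ln(1−ᾱ) = 46.898.
V = 6.3 × 6 × 2.5 = 94.5 m³.
RT60 = 0.161 × 94.5 / 46.898 = 0.32 s.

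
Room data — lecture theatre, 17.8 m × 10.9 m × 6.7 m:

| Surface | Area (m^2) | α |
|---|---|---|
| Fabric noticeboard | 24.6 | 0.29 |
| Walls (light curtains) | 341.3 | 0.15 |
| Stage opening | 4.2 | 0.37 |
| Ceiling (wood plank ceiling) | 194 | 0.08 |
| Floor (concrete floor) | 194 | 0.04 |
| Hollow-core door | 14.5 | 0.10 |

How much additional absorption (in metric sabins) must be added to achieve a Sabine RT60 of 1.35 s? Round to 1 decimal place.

Equivalent absorption area: A₁ = 24.6·0.29 + 341.3·0.15 + 4.2·0.37 + 194·0.08 + 194·0.04 + 14.5·0.10 = 84.613 m^2.
For T = 1.35 s, need A₂ = 0.161·V/T = 0.161·1299.934/1.35 = 155.029 sabins.
Shortfall: 155.029 − 84.613 = 70.4 sabins.

70.4 sabins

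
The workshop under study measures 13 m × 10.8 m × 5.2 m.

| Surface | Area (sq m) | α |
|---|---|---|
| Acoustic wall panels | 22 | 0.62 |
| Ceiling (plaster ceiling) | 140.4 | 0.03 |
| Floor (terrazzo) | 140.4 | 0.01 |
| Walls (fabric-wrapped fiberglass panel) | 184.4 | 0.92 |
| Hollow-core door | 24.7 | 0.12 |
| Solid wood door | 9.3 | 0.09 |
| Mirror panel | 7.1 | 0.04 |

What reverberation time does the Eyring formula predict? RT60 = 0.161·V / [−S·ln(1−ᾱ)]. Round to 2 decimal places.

0.49 seconds

Total surface area S = 22 + 140.4 + 140.4 + 184.4 + 24.7 + 9.3 + 7.1 = 528.3 sq m.
Absorption A = 22·0.62 + 140.4·0.03 + 140.4·0.01 + 184.4·0.92 + 24.7·0.12 + 9.3·0.09 + 7.1·0.04 = 192.989 sabins.
Mean coefficient ᾱ = A/S = 0.3653.
−S·ln(1−ᾱ) = −528.3 × ln(1 − 0.3653) = 240.167.
V = 13 × 10.8 × 5.2 = 730.08 m³.
RT60 = 0.161 × 730.08 / 240.167 = 0.49 s.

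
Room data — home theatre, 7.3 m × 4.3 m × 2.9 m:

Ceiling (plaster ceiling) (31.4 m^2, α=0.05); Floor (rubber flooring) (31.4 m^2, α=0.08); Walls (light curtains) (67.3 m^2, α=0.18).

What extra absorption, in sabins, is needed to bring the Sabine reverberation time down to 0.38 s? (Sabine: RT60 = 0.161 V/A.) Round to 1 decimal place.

Equivalent absorption area: A₁ = 31.4*0.05 + 31.4*0.08 + 67.3*0.18 = 16.196 m^2.
Target A₂ = 0.161·91.031/0.38 = 38.568 sabins (V = 91.031 m³).
Shortfall: 38.568 − 16.196 = 22.4 sabins.

22.4 sabins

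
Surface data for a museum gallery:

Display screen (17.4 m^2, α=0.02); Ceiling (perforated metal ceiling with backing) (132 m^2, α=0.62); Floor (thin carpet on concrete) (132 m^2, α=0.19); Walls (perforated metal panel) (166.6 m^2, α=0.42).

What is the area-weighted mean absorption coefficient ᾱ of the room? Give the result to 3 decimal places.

0.396

Total surface area S = 448.0 m^2.
A = 17.4*0.02 + 132*0.62 + 132*0.19 + 166.6*0.42 = 177.240 sabins.
ᾱ = A/S = 0.396.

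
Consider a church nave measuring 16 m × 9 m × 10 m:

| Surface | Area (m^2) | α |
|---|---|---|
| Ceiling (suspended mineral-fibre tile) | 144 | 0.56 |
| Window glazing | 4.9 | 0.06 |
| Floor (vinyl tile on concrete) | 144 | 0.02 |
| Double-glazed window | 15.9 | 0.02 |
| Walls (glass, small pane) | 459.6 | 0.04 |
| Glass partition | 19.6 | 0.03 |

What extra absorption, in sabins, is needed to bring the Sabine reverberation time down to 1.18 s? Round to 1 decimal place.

93.4 sabins

Summing Sᵢαᵢ: 80.640 + 0.294 + 2.880 + 0.318 + 18.384 + 0.588 → A₁ = 103.104 sabins.
Target A₂ = 0.161·1440/1.18 = 196.475 sabins (V = 1440 m³).
Additional absorption ΔA = 196.475 − 103.104 = 93.4 sabins.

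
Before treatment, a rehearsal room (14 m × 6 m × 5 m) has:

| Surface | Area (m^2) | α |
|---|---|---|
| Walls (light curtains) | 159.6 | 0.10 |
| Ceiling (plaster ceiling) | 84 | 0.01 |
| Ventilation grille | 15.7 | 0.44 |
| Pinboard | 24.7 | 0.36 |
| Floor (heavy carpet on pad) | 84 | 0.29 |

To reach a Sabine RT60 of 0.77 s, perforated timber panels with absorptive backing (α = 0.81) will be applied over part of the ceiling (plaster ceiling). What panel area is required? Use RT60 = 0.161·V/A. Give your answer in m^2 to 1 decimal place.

Total absorption A₁ = 159.6×0.10 + 84×0.01 + 15.7×0.44 + 24.7×0.36 + 84×0.29
  = 15.960 + 0.840 + 6.908 + 8.892 + 24.360 = 56.960 m^2 sabins.
V = 420 m³. Target absorption A₂ = 0.161 × 420 / 0.77 = 87.818 sabins.
Absorption to add: 87.818 − 56.960 = 30.858 sabins.
Each m^2 of panel replacing the ceiling (plaster ceiling) adds (0.81 − 0.01) = 0.80 sabins.
Panel area = 30.858 / 0.80 = 38.6 m^2.

38.6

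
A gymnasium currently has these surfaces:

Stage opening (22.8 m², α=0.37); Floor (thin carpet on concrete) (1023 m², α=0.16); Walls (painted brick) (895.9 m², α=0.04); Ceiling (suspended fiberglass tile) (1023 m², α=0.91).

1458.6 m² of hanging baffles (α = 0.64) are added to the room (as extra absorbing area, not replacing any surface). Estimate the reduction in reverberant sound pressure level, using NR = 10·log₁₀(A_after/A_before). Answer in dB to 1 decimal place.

2.6 dB

Equivalent absorption area: A_before = 22.8*0.37 + 1023*0.16 + 895.9*0.04 + 1023*0.91 = 1138.882 m².
Treatment contributes 1458.6·0.64 = 933.504 sabins.
A_after = 1138.882 + 933.504 = 2072.386 sabins.
NR = 10·log₁₀(2072.386/1138.882) = 2.6 dB.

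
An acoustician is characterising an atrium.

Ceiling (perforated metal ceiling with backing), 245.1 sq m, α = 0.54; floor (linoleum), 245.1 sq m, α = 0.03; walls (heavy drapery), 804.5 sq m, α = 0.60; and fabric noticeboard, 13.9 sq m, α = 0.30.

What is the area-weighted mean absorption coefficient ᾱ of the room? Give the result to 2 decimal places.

0.48

Total surface area S = 1308.6 sq m.
Weighted sum Σ Sα = 626.577.
ᾱ = A/S = 0.48.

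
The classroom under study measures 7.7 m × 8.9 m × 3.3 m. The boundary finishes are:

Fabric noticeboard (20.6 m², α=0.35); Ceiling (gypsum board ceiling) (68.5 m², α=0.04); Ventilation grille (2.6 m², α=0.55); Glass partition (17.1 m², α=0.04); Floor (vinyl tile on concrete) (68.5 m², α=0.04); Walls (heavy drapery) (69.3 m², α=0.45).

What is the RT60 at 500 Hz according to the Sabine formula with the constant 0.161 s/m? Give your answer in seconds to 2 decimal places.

0.79 sec

A = Σ Sᵢαᵢ = 20.6×0.35 + 68.5×0.04 + 2.6×0.55 + 17.1×0.04 + 68.5×0.04 + 69.3×0.45 = 45.989 sabins.
V = 7.7·8.9·3.3 = 226.149 m³.
RT60 = 0.161 · V / A = 0.161 × 226.149 / 45.989 = 0.79 s.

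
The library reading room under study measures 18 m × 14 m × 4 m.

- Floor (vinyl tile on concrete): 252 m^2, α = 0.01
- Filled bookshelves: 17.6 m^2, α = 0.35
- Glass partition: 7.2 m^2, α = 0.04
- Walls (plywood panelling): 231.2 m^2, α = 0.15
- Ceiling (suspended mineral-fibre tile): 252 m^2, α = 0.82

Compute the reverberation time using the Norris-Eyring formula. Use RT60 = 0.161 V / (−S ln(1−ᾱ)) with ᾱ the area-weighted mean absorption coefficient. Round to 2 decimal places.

0.53 seconds

S = Σ Sᵢ = 760.0 m^2.
Σ(Sᵢαᵢ) = 252×0.01 + 17.6×0.35 + 7.2×0.04 + 231.2×0.15 + 252×0.82 = 250.288.
ᾱ = 250.288 / 760.0 = 0.3293.
−S·ln(1−ᾱ) = −760.0 × ln(1 − 0.3293) = 303.569.
V = 18 × 14 × 4 = 1008 m³.
T = 0.161·V/[−S·ln(1−ᾱ)] = 0.161·1008/303.569 = 0.53 s.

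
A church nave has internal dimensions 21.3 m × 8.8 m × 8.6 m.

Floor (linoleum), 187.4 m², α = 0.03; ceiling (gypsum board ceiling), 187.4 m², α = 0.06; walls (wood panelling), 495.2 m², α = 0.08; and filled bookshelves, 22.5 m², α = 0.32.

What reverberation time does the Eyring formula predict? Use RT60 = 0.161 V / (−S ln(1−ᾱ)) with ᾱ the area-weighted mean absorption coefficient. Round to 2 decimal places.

Total surface area S = 187.4 + 187.4 + 495.2 + 22.5 = 892.5 m².
Σ(Sᵢαᵢ) = 187.4·0.03 + 187.4·0.06 + 495.2·0.08 + 22.5·0.32 = 63.682.
Mean coefficient ᾱ = A/S = 0.0714.
Eyring denominator: −S ln(1−ᾱ) = 66.114.
V = 21.3 × 8.8 × 8.6 = 1611.984 m³.
T = 0.161·V/[−S·ln(1−ᾱ)] = 0.161·1611.984/66.114 = 3.93 s.

3.93 s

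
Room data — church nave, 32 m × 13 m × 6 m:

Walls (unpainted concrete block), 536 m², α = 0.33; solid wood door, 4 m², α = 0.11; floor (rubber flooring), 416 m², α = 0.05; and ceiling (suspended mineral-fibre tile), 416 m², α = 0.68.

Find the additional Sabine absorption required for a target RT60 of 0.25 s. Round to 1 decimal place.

Summing Sᵢαᵢ: 176.880 + 0.440 + 20.800 + 282.880 → A₁ = 481.000 sabins.
V = 2496 m³. Required absorption A₂ = 0.161 × 2496 / 0.25 = 1607.424 sabins.
Additional absorption ΔA = 1607.424 − 481.000 = 1126.4 sabins.

1126.4 sabins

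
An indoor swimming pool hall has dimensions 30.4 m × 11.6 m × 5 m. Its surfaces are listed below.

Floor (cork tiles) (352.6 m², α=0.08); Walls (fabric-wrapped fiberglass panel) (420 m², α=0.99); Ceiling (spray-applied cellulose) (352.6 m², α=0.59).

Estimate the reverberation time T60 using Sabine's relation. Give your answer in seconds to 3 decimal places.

Summing Sᵢαᵢ: 28.208 + 415.800 + 208.034 → A = 652.042 sabins.
V = 30.4·11.6·5 = 1763.2 m³.
RT60 = 0.161 · V / A = 0.161 × 1763.2 / 652.042 = 0.435 s.

0.435 s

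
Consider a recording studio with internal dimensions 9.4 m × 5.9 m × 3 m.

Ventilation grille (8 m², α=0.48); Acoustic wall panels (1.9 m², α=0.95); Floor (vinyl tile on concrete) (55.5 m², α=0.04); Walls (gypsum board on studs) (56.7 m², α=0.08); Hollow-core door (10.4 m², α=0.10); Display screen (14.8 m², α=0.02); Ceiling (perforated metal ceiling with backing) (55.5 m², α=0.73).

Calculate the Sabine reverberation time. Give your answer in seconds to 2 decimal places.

Equivalent absorption area: A = 8·0.48 + 1.9·0.95 + 55.5·0.04 + 56.7·0.08 + 10.4·0.10 + 14.8·0.02 + 55.5·0.73 = 54.252 m².
V = 9.4·5.9·3 = 166.38 m³.
RT60 = 0.161 · V / A = 0.161 × 166.38 / 54.252 = 0.49 s.

0.49 s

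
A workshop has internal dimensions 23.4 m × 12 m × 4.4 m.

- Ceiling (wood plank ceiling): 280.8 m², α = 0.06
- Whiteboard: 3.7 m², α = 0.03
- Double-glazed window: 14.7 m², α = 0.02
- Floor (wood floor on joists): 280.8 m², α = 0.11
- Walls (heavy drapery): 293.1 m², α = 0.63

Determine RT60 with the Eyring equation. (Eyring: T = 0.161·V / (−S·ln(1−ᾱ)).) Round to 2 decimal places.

0.73 seconds

S = Σ Sᵢ = 873.1 m².
Σ(Sᵢαᵢ) = 280.8×0.06 + 3.7×0.03 + 14.7×0.02 + 280.8×0.11 + 293.1×0.63 = 232.794.
ᾱ = 232.794 / 873.1 = 0.2666.
−S·ln(1−ᾱ) = −873.1 × ln(1 − 0.2666) = 270.717.
V = 23.4 × 12 × 4.4 = 1235.52 m³.
T = 0.161·V/[−S·ln(1−ᾱ)] = 0.161·1235.52/270.717 = 0.73 s.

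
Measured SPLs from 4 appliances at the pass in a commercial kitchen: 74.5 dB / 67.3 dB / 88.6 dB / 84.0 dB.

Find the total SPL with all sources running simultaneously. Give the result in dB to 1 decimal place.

Sum in the linear (power) domain: Σ 10^(Lᵢ/10) = 10^(74.5/10) + 10^(67.3/10) + 10^(88.6/10) + 10^(84.0/10) = 1.009e+09.
Combined level = 10 log₁₀(1.009e+09) = 90.0 dB.

90.0 dB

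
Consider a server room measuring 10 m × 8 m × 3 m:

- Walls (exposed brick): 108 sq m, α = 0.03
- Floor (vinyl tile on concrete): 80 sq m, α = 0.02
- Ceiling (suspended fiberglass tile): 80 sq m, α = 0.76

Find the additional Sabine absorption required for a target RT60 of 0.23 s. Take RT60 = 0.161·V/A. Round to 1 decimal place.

Total absorption A₁ = 108*0.03 + 80*0.02 + 80*0.76
  = 3.240 + 1.600 + 60.800 = 65.640 sq m sabins.
For T = 0.23 s, need A₂ = 0.161·V/T = 0.161·240/0.23 = 168.000 sabins.
ΔA = A₂ − A₁ = 168.000 − 65.640 = 102.4 sabins.

102.4 sabins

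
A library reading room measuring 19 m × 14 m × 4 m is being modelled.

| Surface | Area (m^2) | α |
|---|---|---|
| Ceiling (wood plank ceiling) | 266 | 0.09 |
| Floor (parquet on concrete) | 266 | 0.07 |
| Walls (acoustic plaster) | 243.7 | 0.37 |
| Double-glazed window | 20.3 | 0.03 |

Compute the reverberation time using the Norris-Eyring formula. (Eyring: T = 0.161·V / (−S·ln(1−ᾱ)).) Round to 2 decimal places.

S = Σ Sᵢ = 796.0 m^2.
Σ(Sᵢαᵢ) = 266×0.09 + 266×0.07 + 243.7×0.37 + 20.3×0.03 = 133.338.
ᾱ = 133.338 / 796.0 = 0.1675.
−S·ln(1−ᾱ) = −796.0 × ln(1 − 0.1675) = 145.924.
V = 19 × 14 × 4 = 1064 m³.
T = 0.161·V/[−S·ln(1−ᾱ)] = 0.161·1064/145.924 = 1.17 s.

1.17 seconds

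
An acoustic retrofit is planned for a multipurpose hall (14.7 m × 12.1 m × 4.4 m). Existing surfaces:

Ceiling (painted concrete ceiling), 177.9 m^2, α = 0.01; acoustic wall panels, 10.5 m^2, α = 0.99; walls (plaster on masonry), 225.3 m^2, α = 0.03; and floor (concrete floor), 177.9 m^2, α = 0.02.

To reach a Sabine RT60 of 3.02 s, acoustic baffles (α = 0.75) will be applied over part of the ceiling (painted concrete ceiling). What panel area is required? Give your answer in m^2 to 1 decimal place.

A₁ = Σ Sᵢαᵢ = 177.9·0.01 + 10.5·0.99 + 225.3·0.03 + 177.9·0.02 = 22.491 sabins.
Required A₂ = 0.161·782.628/3.02 = 41.723 sabins.
ΔA needed = 41.723 − 22.491 = 19.232 sabins.
Each m^2 of panel replacing the ceiling (painted concrete ceiling) adds (0.75 − 0.01) = 0.74 sabins.
Area = ΔA/Δα = 19.232/0.74 = 26.0 m^2.

26.0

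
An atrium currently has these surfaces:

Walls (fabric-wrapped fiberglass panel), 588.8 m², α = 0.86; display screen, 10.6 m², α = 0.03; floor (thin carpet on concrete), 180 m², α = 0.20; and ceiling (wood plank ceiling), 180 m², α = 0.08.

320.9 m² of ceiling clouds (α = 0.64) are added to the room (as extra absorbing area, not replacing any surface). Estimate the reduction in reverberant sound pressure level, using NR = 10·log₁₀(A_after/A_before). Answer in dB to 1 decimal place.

Summing Sᵢαᵢ: 506.368 + 0.318 + 36.000 + 14.400 → A_before = 557.086 sabins.
Treatment contributes 320.9·0.64 = 205.376 sabins.
A_after = 557.086 + 205.376 = 762.462 sabins.
NR = 10·log₁₀(762.462/557.086) = 1.4 dB.

1.4 dB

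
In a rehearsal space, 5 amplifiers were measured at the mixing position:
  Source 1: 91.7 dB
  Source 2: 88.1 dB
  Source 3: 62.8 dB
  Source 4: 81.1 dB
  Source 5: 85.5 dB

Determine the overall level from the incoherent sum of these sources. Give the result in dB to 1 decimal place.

94.2 dB

Sum in the linear (power) domain: Σ 10^(Lᵢ/10) = 10^(91.7/10) + 10^(88.1/10) + 10^(62.8/10) + 10^(81.1/10) + 10^(85.5/10) = 2.61e+09.
Combined level = 10 log₁₀(2.61e+09) = 94.2 dB.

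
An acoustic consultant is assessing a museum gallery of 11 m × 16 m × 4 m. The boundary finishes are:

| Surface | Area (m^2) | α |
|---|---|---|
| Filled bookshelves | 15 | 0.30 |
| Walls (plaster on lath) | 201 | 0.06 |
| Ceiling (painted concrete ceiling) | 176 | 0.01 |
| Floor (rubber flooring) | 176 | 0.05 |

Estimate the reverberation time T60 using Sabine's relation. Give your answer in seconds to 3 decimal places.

4.179 s

A = Σ Sᵢαᵢ = 15·0.30 + 201·0.06 + 176·0.01 + 176·0.05 = 27.120 sabins.
V = 11·16·4 = 704 m³.
RT60 = 0.161 · V / A = 0.161 × 704 / 27.120 = 4.179 s.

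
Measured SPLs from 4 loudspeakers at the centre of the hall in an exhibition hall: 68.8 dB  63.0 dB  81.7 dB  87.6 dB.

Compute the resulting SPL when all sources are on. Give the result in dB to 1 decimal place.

88.7 dB

Sum in the linear (power) domain: Σ 10^(Lᵢ/10) = 10^(68.8/10) + 10^(63.0/10) + 10^(81.7/10) + 10^(87.6/10) = 7.329e+08.
Combined level = 10 log₁₀(7.329e+08) = 88.7 dB.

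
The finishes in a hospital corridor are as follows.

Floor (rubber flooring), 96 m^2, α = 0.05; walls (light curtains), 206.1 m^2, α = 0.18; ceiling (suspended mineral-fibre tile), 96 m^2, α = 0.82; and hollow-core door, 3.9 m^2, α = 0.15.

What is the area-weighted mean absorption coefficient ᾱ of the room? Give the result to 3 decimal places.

0.301

S = Σ Sᵢ = 96 + 206.1 + 96 + 3.9 = 402.0 m^2.
A = 96*0.05 + 206.1*0.18 + 96*0.82 + 3.9*0.15 = 121.203 sabins.
ᾱ = 121.203 / 402.0 = 0.301.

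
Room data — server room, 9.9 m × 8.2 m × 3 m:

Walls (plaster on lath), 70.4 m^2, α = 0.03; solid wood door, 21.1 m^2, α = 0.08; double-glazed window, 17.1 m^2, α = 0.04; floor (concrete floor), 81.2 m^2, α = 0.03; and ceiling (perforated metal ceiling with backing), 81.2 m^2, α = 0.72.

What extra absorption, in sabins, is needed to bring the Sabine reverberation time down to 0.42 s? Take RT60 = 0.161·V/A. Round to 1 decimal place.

Summing Sᵢαᵢ: 2.112 + 1.688 + 0.684 + 2.436 + 58.464 → A₁ = 65.384 sabins.
For T = 0.42 s, need A₂ = 0.161·V/T = 0.161·243.54/0.42 = 93.357 sabins.
Additional absorption ΔA = 93.357 − 65.384 = 28.0 sabins.

28.0 sabins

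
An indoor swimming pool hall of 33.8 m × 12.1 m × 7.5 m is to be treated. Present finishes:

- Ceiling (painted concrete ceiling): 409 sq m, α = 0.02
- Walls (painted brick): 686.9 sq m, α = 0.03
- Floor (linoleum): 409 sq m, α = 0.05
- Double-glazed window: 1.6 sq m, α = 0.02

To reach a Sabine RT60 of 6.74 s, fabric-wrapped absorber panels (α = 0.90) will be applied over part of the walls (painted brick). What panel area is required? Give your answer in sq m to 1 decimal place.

27.6

Summing Sᵢαᵢ: 8.180 + 20.607 + 20.450 + 0.032 → A₁ = 49.269 sabins.
V = 3067.35 m³. Target absorption A₂ = 0.161 × 3067.35 / 6.74 = 73.271 sabins.
ΔA needed = 73.271 − 49.269 = 24.002 sabins.
Each sq m of panel replacing the walls (painted brick) adds (0.90 − 0.03) = 0.87 sabins.
Area = ΔA/Δα = 24.002/0.87 = 27.6 sq m.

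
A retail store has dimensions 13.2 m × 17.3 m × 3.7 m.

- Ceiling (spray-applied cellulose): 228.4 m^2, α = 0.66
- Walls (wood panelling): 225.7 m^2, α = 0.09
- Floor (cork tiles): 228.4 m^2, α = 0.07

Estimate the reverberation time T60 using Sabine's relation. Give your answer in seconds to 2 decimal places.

0.73 seconds

A = Σ Sᵢαᵢ = 228.4×0.66 + 225.7×0.09 + 228.4×0.07 = 187.045 sabins.
Room volume: 844.932 m³.
RT60 = 0.161 · V / A = 0.161 × 844.932 / 187.045 = 0.73 s.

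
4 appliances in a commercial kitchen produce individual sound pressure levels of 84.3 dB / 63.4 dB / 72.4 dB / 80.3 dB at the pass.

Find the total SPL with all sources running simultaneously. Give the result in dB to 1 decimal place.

Σ 10^(Lᵢ/10) = 3.959e+08.
Back to dB: 10·log₁₀ Σ = 86.0 dB.

86.0 dB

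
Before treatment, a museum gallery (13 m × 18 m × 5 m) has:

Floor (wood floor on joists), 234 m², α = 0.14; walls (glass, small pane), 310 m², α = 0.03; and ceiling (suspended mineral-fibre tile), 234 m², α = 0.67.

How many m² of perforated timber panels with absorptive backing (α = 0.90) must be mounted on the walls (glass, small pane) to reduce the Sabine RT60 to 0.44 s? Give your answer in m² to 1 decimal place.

Total absorption A₁ = 234×0.14 + 310×0.03 + 234×0.67
  = 32.760 + 9.300 + 156.780 = 198.840 m² sabins.
Required A₂ = 0.161·1170/0.44 = 428.114 sabins.
Absorption to add: 428.114 − 198.840 = 229.274 sabins.
Each m² of panel replacing the walls (glass, small pane) adds (0.90 − 0.03) = 0.87 sabins.
Area = ΔA/Δα = 229.274/0.87 = 263.5 m².

263.5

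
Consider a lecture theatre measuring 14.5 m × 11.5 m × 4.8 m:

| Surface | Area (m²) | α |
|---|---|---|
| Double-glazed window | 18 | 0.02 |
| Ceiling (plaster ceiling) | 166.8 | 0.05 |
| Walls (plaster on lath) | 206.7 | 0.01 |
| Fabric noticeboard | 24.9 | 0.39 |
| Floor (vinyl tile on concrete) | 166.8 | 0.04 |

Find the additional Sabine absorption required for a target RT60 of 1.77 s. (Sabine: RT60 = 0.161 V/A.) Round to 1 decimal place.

Total absorption A₁ = 18·0.02 + 166.8·0.05 + 206.7·0.01 + 24.9·0.39 + 166.8·0.04
  = 0.360 + 8.340 + 2.067 + 9.711 + 6.672 = 27.150 m² sabins.
For T = 1.77 s, need A₂ = 0.161·V/T = 0.161·800.4/1.77 = 72.805 sabins.
ΔA = A₂ − A₁ = 72.805 − 27.150 = 45.7 sabins.

45.7 sabins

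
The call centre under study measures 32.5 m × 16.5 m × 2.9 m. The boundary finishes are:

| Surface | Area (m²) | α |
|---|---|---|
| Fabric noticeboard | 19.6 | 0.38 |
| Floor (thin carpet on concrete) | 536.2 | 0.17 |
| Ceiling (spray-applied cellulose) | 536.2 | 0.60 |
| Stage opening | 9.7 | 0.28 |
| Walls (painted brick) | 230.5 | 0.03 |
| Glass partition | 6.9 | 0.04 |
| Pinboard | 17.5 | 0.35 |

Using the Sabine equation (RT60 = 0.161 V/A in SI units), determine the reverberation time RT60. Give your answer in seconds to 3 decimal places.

0.574 s

A = Σ Sᵢαᵢ = 19.6·0.38 + 536.2·0.17 + 536.2·0.60 + 9.7·0.28 + 230.5·0.03 + 6.9·0.04 + 17.5·0.35 = 436.354 sabins.
V = 32.5·16.5·2.9 = 1555.125 m³.
T = 0.161 V/A = 0.161·1555.125/436.354 = 0.574 s.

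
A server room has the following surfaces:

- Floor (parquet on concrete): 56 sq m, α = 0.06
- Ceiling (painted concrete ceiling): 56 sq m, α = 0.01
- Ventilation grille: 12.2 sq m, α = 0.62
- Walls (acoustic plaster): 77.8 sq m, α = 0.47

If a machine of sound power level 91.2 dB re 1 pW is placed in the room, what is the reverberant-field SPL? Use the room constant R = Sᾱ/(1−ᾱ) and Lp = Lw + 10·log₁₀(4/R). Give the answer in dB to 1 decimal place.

79.2 dB

A = 48.050 sabins; S = 202.0 sq m.
ᾱ = 48.050/202.0 = 0.2379; R = Sᾱ/(1−ᾱ) = 48.050/(1−0.2379) = 63.049 sq m.
Lp = 91.2 + 10·log₁₀(4/63.049) = 91.2 + (-11.98) = 79.2 dB.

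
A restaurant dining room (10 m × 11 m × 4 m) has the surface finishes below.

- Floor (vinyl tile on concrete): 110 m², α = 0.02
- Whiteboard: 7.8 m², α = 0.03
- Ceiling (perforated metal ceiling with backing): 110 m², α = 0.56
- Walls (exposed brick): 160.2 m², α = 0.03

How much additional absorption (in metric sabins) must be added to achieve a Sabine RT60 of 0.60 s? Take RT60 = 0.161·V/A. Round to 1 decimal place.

Summing Sᵢαᵢ: 2.200 + 0.234 + 61.600 + 4.806 → A₁ = 68.840 sabins.
V = 440 m³. Required absorption A₂ = 0.161 × 440 / 0.60 = 118.067 sabins.
ΔA = A₂ − A₁ = 118.067 − 68.840 = 49.2 sabins.

49.2 sabins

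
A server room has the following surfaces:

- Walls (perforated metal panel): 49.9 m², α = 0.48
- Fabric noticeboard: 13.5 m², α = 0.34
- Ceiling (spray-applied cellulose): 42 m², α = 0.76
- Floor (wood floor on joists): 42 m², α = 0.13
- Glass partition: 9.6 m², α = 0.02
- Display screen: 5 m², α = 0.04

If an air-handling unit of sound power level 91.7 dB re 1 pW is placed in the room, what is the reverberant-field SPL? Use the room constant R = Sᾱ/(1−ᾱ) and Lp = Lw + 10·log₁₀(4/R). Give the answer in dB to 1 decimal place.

77.2 dB

Σ(Sᵢαᵢ) = 49.9×0.48 + 13.5×0.34 + 42×0.76 + 42×0.13 + 9.6×0.02 + 5×0.04 = 66.314; total area S = 162.0 m².
ᾱ = 0.4093, so room constant R = A/(1−ᾱ) = 112.263 m².
Lp = Lw + 10 log₁₀(4/R) = 91.7 -14.48 = 77.2 dB.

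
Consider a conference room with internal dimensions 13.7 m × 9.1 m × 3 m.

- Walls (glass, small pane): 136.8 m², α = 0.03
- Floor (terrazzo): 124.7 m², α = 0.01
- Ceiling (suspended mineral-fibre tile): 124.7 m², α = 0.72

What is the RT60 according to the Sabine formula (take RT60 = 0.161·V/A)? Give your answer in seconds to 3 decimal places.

0.633 sec

Equivalent absorption area: A = 136.8·0.03 + 124.7·0.01 + 124.7·0.72 = 95.135 m².
Room volume: 374.01 m³.
T = 0.161 V/A = 0.161·374.01/95.135 = 0.633 s.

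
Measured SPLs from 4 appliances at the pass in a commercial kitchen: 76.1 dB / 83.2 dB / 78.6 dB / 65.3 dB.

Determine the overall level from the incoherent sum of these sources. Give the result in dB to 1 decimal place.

85.1 dB

Sum in the linear (power) domain: Σ 10^(Lᵢ/10) = 10^(76.1/10) + 10^(83.2/10) + 10^(78.6/10) + 10^(65.3/10) = 3.255e+08.
Combined level = 10 log₁₀(3.255e+08) = 85.1 dB.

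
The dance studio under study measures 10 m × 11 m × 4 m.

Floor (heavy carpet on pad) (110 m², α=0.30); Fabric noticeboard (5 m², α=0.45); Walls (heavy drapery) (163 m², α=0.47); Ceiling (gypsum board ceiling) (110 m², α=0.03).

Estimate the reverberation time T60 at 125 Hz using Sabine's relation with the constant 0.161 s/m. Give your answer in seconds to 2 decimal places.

0.62 s

Equivalent absorption area: A = 110×0.30 + 5×0.45 + 163×0.47 + 110×0.03 = 115.160 m².
V = 10·11·4 = 440 m³.
RT60 = 0.161 · V / A = 0.161 × 440 / 115.160 = 0.62 s.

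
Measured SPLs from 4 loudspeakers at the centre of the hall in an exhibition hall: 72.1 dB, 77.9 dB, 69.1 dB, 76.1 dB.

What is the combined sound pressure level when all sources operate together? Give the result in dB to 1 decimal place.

81.0 dB

Converting to relative power and adding: 10^(72.1/10) + 10^(77.9/10) + 10^(69.1/10) + 10^(76.1/10) = 1.267e+08.
L_total = 10·log₁₀(1.267e+08) = 81.0 dB.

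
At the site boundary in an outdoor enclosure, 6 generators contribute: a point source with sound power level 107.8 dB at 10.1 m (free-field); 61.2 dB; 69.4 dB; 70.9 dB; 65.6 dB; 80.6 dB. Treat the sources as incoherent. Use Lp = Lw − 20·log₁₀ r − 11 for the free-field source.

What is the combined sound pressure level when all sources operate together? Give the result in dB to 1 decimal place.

Source at 10.1 m: Lp = 107.8 − 20·log₁₀(10.1) − 11 = 76.7 dB.
Converting to relative power and adding: 10^(76.7/10) + 10^(61.2/10) + 10^(69.4/10) + 10^(70.9/10) + 10^(65.6/10) + 10^(80.6/10) = 1.876e+08.
Back to dB: 10·log₁₀ Σ = 82.7 dB.

82.7 dB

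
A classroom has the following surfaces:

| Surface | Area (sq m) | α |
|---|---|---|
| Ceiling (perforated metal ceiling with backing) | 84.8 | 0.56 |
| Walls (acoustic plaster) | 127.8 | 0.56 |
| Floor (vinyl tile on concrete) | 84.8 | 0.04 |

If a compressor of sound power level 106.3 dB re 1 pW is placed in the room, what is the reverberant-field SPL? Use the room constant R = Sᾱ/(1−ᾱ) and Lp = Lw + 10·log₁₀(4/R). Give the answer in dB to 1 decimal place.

Σ(Sᵢαᵢ) = 84.8·0.56 + 127.8·0.56 + 84.8·0.04 = 122.448; total area S = 297.4 sq m.
ᾱ = 122.448/297.4 = 0.4117; R = Sᾱ/(1−ᾱ) = 122.448/(1−0.4117) = 208.139 sq m.
Lp = Lw + 10 log₁₀(4/R) = 106.3 -17.16 = 89.1 dB.

89.1 dB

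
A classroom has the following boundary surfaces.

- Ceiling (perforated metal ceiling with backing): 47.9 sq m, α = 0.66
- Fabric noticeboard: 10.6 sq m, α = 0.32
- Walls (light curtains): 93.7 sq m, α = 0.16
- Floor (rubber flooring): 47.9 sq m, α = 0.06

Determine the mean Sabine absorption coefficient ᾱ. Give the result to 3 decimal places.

Total surface area S = 200.1 sq m.
A = 47.9·0.66 + 10.6·0.32 + 93.7·0.16 + 47.9·0.06 = 52.872 sabins.
ᾱ = A/S = 0.264.

0.264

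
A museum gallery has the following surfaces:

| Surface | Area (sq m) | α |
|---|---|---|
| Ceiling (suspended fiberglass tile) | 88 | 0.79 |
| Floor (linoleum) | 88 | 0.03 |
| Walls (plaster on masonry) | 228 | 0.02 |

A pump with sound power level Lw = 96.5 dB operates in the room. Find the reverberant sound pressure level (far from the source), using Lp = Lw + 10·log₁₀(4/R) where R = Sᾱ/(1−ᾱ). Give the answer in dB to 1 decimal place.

82.8 dB

A = 76.720 sabins; S = 404.0 sq m.
ᾱ = 0.1899, so room constant R = A/(1−ᾱ) = 94.704 sq m.
Lp = 96.5 + 10·log₁₀(4/94.704) = 96.5 + (-13.74) = 82.8 dB.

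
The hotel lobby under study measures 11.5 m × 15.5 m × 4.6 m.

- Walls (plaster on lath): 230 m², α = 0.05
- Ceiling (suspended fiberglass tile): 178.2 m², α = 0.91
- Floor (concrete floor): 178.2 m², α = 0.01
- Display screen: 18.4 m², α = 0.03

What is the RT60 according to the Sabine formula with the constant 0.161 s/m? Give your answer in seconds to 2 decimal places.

0.75 s

Total absorption A = 230×0.05 + 178.2×0.91 + 178.2×0.01 + 18.4×0.03
  = 11.500 + 162.162 + 1.782 + 0.552 = 175.996 m² sabins.
V = 11.5·15.5·4.6 = 819.95 m³.
T = 0.161 V/A = 0.161·819.95/175.996 = 0.75 s.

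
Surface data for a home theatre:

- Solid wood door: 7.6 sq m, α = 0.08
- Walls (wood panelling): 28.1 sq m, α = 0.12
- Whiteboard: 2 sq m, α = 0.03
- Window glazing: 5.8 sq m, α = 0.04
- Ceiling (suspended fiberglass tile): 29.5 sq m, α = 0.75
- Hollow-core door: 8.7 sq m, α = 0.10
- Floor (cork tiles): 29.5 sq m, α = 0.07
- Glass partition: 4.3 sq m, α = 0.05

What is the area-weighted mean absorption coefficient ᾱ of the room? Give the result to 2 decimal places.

Total surface area S = 115.5 sq m.
A = 7.6·0.08 + 28.1·0.12 + 2·0.03 + 5.8·0.04 + 29.5·0.75 + 8.7·0.10 + 29.5·0.07 + 4.3·0.05 = 29.547 sabins.
ᾱ = 29.547 / 115.5 = 0.26.

0.26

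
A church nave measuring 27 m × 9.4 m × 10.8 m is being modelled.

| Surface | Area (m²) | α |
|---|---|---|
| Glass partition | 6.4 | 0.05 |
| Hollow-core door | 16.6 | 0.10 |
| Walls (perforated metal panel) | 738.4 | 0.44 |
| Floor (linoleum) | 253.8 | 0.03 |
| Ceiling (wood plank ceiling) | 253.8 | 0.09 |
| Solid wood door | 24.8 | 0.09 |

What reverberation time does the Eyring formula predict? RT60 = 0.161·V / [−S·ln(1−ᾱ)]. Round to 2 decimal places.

1.05 s

S = Σ Sᵢ = 1293.8 m².
Absorption A = 6.4·0.05 + 16.6·0.10 + 738.4·0.44 + 253.8·0.03 + 253.8·0.09 + 24.8·0.09 = 359.564 sabins.
Mean coefficient ᾱ = A/S = 0.2779.
Eyring denominator: −S ln(1−ᾱ) = 421.250.
V = 27 × 9.4 × 10.8 = 2741.04 m³.
RT60 = 0.161 × 2741.04 / 421.250 = 1.05 s.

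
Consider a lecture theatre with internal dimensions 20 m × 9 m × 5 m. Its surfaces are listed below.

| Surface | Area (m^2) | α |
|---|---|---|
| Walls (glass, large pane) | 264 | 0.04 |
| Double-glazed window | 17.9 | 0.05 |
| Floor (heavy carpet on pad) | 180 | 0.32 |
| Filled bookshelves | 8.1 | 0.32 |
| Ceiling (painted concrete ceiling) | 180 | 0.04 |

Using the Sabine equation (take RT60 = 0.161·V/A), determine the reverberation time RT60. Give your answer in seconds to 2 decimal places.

1.84 seconds

A = Σ Sᵢαᵢ = 264×0.04 + 17.9×0.05 + 180×0.32 + 8.1×0.32 + 180×0.04 = 78.847 sabins.
V = 20·9·5 = 900 m³.
Sabine: RT60 = 0.161 × 900 / 78.847 = 1.84 s.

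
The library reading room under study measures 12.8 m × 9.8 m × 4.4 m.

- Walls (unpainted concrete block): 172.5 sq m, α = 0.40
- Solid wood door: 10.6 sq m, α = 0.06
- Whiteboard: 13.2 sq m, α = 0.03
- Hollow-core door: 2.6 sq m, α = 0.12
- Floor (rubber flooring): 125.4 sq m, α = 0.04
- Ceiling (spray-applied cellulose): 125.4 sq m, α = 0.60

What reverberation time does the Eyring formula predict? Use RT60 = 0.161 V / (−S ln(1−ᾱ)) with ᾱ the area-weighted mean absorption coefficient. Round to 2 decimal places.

0.48 seconds

S = Σ Sᵢ = 449.7 sq m.
Σ(Sᵢαᵢ) = 172.5×0.40 + 10.6×0.06 + 13.2×0.03 + 2.6×0.12 + 125.4×0.04 + 125.4×0.60 = 150.600.
Mean coefficient ᾱ = A/S = 0.3349.
−S·ln(1−ᾱ) = −449.7 × ln(1 − 0.3349) = 183.396.
V = 12.8 × 9.8 × 4.4 = 551.936 m³.
T = 0.161·V/[−S·ln(1−ᾱ)] = 0.161·551.936/183.396 = 0.48 s.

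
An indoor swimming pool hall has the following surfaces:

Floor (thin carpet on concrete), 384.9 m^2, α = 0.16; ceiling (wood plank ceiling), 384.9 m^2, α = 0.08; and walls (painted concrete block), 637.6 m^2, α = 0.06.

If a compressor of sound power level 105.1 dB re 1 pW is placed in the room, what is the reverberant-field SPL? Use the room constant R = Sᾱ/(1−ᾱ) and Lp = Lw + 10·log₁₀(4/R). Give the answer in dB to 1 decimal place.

Σ(Sᵢαᵢ) = 384.9·0.16 + 384.9·0.08 + 637.6·0.06 = 130.632; total area S = 1407.4 m^2.
ᾱ = 130.632/1407.4 = 0.0928; R = Sᾱ/(1−ᾱ) = 130.632/(1−0.0928) = 143.995 m^2.
Lp = 105.1 + 10·log₁₀(4/143.995) = 105.1 + (-15.56) = 89.5 dB.

89.5 dB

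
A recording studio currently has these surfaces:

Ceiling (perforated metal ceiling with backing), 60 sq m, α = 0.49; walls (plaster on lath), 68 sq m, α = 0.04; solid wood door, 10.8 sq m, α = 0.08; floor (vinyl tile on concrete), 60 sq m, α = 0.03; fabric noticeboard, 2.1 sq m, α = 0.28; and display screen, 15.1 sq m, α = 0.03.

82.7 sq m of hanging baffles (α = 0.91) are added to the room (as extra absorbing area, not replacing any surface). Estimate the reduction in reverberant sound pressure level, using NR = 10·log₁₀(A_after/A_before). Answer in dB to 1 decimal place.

Summing Sᵢαᵢ: 29.400 + 2.720 + 0.864 + 1.800 + 0.588 + 0.453 → A_before = 35.825 sabins.
Treatment contributes 82.7·0.91 = 75.257 sabins.
New total A_after = 111.082 sabins.
Reduction = 10 log₁₀(A_after/A_before) = 10 log₁₀(3.1007) = 4.9 dB.

4.9 dB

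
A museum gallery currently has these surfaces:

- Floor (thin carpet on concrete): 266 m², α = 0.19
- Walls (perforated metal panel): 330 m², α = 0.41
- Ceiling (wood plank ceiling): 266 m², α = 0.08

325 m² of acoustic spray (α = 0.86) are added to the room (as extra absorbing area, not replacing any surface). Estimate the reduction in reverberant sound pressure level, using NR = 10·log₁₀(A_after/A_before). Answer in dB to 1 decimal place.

3.7 dB

Equivalent absorption area: A_before = 266·0.19 + 330·0.41 + 266·0.08 = 207.120 m².
Treatment contributes 325·0.86 = 279.500 sabins.
New total A_after = 486.620 sabins.
NR = 10·log₁₀(486.620/207.120) = 3.7 dB.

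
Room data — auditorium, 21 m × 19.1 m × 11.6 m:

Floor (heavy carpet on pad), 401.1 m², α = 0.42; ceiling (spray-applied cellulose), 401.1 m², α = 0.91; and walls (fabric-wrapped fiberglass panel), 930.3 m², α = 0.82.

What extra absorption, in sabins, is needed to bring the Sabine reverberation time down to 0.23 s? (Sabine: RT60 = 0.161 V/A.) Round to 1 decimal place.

Total absorption A₁ = 401.1·0.42 + 401.1·0.91 + 930.3·0.82
  = 168.462 + 365.001 + 762.846 = 1296.309 m² sabins.
For T = 0.23 s, need A₂ = 0.161·V/T = 0.161·4652.76/0.23 = 3256.932 sabins.
Additional absorption ΔA = 3256.932 − 1296.309 = 1960.6 sabins.

1960.6 sabins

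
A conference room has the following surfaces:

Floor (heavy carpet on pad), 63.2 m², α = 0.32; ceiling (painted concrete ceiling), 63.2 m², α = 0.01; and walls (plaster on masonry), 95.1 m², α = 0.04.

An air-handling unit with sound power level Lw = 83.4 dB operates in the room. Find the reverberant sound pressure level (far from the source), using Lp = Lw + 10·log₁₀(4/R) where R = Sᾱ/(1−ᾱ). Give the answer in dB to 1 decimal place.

75.0 dB

A = 24.660 sabins; S = 221.5 m².
ᾱ = 0.1113, so room constant R = A/(1−ᾱ) = 27.748 m².
Lp = Lw + 10 log₁₀(4/R) = 83.4 -8.41 = 75.0 dB.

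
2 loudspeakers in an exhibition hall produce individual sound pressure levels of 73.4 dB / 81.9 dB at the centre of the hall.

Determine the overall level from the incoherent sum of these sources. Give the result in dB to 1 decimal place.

Σ 10^(Lᵢ/10) = 1.768e+08.
Back to dB: 10·log₁₀ Σ = 82.5 dB.

82.5 dB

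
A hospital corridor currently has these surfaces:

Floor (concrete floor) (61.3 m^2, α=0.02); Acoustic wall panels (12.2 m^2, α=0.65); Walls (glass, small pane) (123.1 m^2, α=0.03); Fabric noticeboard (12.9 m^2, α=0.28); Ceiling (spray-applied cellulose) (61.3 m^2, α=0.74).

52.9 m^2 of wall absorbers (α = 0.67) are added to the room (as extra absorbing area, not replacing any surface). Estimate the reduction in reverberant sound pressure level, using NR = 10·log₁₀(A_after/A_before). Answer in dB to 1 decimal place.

Equivalent absorption area: A_before = 61.3×0.02 + 12.2×0.65 + 123.1×0.03 + 12.9×0.28 + 61.3×0.74 = 61.823 m^2.
Added absorption = 52.9 × 0.67 = 35.443 sabins.
A_after = 61.823 + 35.443 = 97.266 sabins.
NR = 10·log₁₀(97.266/61.823) = 2.0 dB.

2.0 dB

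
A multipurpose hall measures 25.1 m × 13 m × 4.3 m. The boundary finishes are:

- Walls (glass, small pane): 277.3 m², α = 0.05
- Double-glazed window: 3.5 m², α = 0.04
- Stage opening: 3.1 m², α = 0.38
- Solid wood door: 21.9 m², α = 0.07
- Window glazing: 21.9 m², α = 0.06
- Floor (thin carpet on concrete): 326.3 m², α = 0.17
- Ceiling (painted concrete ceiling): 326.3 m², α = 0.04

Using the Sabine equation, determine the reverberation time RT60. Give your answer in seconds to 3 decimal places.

2.610 seconds

Summing Sᵢαᵢ: 13.865 + 0.140 + 1.178 + 1.533 + 1.314 + 55.471 + 13.052 → A = 86.553 sabins.
Volume V = 25.1 × 13 × 4.3 = 1403.09 m³.
Sabine: RT60 = 0.161 × 1403.09 / 86.553 = 2.610 s.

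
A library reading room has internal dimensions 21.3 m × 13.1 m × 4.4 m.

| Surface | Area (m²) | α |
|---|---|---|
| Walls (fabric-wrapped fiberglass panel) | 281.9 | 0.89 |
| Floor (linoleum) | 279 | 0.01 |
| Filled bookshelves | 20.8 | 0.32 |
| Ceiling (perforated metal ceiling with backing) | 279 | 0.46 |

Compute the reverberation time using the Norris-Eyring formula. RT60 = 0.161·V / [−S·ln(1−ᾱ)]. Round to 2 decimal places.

0.38 seconds

Total surface area S = 281.9 + 279 + 20.8 + 279 = 860.7 m².
Absorption A = 281.9×0.89 + 279×0.01 + 20.8×0.32 + 279×0.46 = 388.677 sabins.
Mean coefficient ᾱ = A/S = 0.4516.
Eyring denominator: −S ln(1−ᾱ) = 517.066.
V = 21.3 × 13.1 × 4.4 = 1227.732 m³.
T = 0.161·V/[−S·ln(1−ᾱ)] = 0.161·1227.732/517.066 = 0.38 s.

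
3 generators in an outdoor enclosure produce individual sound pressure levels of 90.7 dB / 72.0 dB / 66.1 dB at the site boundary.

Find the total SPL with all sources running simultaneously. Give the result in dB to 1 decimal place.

Sum in the linear (power) domain: Σ 10^(Lᵢ/10) = 10^(90.7/10) + 10^(72.0/10) + 10^(66.1/10) = 1.195e+09.
Combined level = 10 log₁₀(1.195e+09) = 90.8 dB.

90.8 dB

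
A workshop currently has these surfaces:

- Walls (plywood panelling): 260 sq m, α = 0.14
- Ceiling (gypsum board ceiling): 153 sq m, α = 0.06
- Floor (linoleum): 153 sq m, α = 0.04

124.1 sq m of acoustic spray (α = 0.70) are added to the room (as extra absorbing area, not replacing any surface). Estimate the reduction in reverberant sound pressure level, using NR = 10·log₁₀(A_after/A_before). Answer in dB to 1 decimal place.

Total absorption A_before = 260*0.14 + 153*0.06 + 153*0.04
  = 36.400 + 9.180 + 6.120 = 51.700 sq m sabins.
Treatment contributes 124.1·0.70 = 86.870 sabins.
A_after = 51.700 + 86.870 = 138.570 sabins.
Reduction = 10 log₁₀(A_after/A_before) = 10 log₁₀(2.6803) = 4.3 dB.

4.3 dB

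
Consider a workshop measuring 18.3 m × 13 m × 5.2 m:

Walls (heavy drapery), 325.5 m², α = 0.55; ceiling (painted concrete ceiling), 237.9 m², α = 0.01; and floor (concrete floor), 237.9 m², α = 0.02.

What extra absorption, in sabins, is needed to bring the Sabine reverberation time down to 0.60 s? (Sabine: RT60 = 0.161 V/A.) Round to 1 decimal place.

145.8 sabins

A₁ = Σ Sᵢαᵢ = 325.5×0.55 + 237.9×0.01 + 237.9×0.02 = 186.162 sabins.
V = 1237.08 m³. Required absorption A₂ = 0.161 × 1237.08 / 0.60 = 331.950 sabins.
ΔA = A₂ − A₁ = 331.950 − 186.162 = 145.8 sabins.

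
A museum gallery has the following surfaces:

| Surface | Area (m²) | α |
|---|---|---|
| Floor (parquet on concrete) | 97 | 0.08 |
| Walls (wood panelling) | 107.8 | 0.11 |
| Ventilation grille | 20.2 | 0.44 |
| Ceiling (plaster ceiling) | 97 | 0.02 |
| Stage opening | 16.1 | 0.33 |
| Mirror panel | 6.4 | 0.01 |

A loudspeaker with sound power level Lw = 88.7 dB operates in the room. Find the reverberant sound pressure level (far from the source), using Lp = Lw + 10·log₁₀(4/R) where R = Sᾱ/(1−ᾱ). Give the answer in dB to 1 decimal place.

A = 35.823 sabins; S = 344.5 m².
ᾱ = 35.823/344.5 = 0.1040; R = Sᾱ/(1−ᾱ) = 35.823/(1−0.1040) = 39.981 m².
Lp = 88.7 + 10·log₁₀(4/39.981) = 88.7 + (-10.00) = 78.7 dB.

78.7 dB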